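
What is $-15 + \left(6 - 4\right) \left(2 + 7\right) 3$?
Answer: $39$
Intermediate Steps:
$-15 + \left(6 - 4\right) \left(2 + 7\right) 3 = -15 + 2 \cdot 9 \cdot 3 = -15 + 18 \cdot 3 = -15 + 54 = 39$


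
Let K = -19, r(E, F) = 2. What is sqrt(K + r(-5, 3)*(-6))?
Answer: I*sqrt(31) ≈ 5.5678*I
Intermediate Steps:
sqrt(K + r(-5, 3)*(-6)) = sqrt(-19 + 2*(-6)) = sqrt(-19 - 12) = sqrt(-31) = I*sqrt(31)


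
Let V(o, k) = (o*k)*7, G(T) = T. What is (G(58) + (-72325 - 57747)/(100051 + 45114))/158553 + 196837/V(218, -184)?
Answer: -1509380329140211/2154207254685360 ≈ -0.70067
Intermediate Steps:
V(o, k) = 7*k*o (V(o, k) = (k*o)*7 = 7*k*o)
(G(58) + (-72325 - 57747)/(100051 + 45114))/158553 + 196837/V(218, -184) = (58 + (-72325 - 57747)/(100051 + 45114))/158553 + 196837/((7*(-184)*218)) = (58 - 130072/145165)*(1/158553) + 196837/(-280784) = (58 - 130072*1/145165)*(1/158553) + 196837*(-1/280784) = (58 - 130072/145165)*(1/158553) - 196837/280784 = (8289498/145165)*(1/158553) - 196837/280784 = 2763166/7672115415 - 196837/280784 = -1509380329140211/2154207254685360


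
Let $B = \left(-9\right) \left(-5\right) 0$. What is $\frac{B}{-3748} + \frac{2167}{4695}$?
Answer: $\frac{2167}{4695} \approx 0.46156$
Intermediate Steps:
$B = 0$ ($B = 45 \cdot 0 = 0$)
$\frac{B}{-3748} + \frac{2167}{4695} = \frac{0}{-3748} + \frac{2167}{4695} = 0 \left(- \frac{1}{3748}\right) + 2167 \cdot \frac{1}{4695} = 0 + \frac{2167}{4695} = \frac{2167}{4695}$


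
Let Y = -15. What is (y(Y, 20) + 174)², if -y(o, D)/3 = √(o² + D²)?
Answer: 9801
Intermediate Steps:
y(o, D) = -3*√(D² + o²) (y(o, D) = -3*√(o² + D²) = -3*√(D² + o²))
(y(Y, 20) + 174)² = (-3*√(20² + (-15)²) + 174)² = (-3*√(400 + 225) + 174)² = (-3*√625 + 174)² = (-3*25 + 174)² = (-75 + 174)² = 99² = 9801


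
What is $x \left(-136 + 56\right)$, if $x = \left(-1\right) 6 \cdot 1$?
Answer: $480$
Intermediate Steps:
$x = -6$ ($x = \left(-6\right) 1 = -6$)
$x \left(-136 + 56\right) = - 6 \left(-136 + 56\right) = \left(-6\right) \left(-80\right) = 480$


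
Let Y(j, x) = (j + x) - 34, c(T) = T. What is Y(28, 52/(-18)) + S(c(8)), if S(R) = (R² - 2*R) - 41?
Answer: -17/9 ≈ -1.8889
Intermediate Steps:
Y(j, x) = -34 + j + x
S(R) = -41 + R² - 2*R
Y(28, 52/(-18)) + S(c(8)) = (-34 + 28 + 52/(-18)) + (-41 + 8² - 2*8) = (-34 + 28 + 52*(-1/18)) + (-41 + 64 - 16) = (-34 + 28 - 26/9) + 7 = -80/9 + 7 = -17/9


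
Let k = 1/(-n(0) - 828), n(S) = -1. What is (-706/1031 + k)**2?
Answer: 342099821449/726989853769 ≈ 0.47057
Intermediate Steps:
k = -1/827 (k = 1/(-1*(-1) - 828) = 1/(1 - 828) = 1/(-827) = -1/827 ≈ -0.0012092)
(-706/1031 + k)**2 = (-706/1031 - 1/827)**2 = (-584893/852637)**2 = 342099821449/726989853769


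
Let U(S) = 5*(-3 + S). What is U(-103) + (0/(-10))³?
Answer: -530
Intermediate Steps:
U(S) = -15 + 5*S
U(-103) + (0/(-10))³ = (-15 + 5*(-103)) + (0/(-10))³ = (-15 - 515) + (0*(-⅒))³ = -530 + 0³ = -530 + 0 = -530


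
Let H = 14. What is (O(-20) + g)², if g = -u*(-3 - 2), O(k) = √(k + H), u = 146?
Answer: (730 + I*√6)² ≈ 5.3289e+5 + 3576.0*I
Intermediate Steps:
O(k) = √(14 + k) (O(k) = √(k + 14) = √(14 + k))
g = 730 (g = -146*(-3 - 2) = -146*(-5) = -1*(-730) = 730)
(O(-20) + g)² = (√(14 - 20) + 730)² = (√(-6) + 730)² = (I*√6 + 730)² = (730 + I*√6)²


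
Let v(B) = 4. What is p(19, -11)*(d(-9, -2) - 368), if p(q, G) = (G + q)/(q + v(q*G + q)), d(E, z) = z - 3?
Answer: -2984/23 ≈ -129.74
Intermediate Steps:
d(E, z) = -3 + z
p(q, G) = (G + q)/(4 + q) (p(q, G) = (G + q)/(q + 4) = (G + q)/(4 + q))
p(19, -11)*(d(-9, -2) - 368) = ((-11 + 19)/(4 + 19))*((-3 - 2) - 368) = (8/23)*(-5 - 368) = ((1/23)*8)*(-373) = (8/23)*(-373) = -2984/23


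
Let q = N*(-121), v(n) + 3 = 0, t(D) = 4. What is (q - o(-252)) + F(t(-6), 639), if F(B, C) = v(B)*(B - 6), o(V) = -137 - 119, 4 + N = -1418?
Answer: 172324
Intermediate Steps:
N = -1422 (N = -4 - 1418 = -1422)
o(V) = -256
v(n) = -3 (v(n) = -3 + 0 = -3)
q = 172062 (q = -1422*(-121) = 172062)
F(B, C) = 18 - 3*B (F(B, C) = -3*(B - 6) = -3*(-6 + B) = 18 - 3*B)
(q - o(-252)) + F(t(-6), 639) = (172062 - 1*(-256)) + (18 - 3*4) = (172062 + 256) + (18 - 12) = 172318 + 6 = 172324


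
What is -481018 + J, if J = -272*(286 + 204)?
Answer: -614298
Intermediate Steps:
J = -133280 (J = -272*490 = -133280)
-481018 + J = -481018 - 133280 = -614298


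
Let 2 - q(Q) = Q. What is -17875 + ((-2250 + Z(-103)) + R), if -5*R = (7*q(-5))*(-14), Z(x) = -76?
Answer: -100319/5 ≈ -20064.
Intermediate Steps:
q(Q) = 2 - Q
R = 686/5 (R = -7*(2 - 1*(-5))*(-14)/5 = -7*(2 + 5)*(-14)/5 = -7*7*(-14)/5 = -49*(-14)/5 = -⅕*(-686) = 686/5 ≈ 137.20)
-17875 + ((-2250 + Z(-103)) + R) = -17875 + ((-2250 - 76) + 686/5) = -17875 + (-2326 + 686/5) = -17875 - 10944/5 = -100319/5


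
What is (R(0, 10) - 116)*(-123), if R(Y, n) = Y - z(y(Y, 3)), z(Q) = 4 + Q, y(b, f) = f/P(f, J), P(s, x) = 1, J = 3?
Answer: 15129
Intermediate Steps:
y(b, f) = f (y(b, f) = f/1 = f*1 = f)
R(Y, n) = -7 + Y (R(Y, n) = Y - (4 + 3) = Y - 1*7 = Y - 7 = -7 + Y)
(R(0, 10) - 116)*(-123) = ((-7 + 0) - 116)*(-123) = (-7 - 116)*(-123) = -123*(-123) = 15129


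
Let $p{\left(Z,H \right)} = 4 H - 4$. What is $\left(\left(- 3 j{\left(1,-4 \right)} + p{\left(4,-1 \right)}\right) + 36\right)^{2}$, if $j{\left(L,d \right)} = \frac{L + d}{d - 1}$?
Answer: $\frac{17161}{25} \approx 686.44$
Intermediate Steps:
$j{\left(L,d \right)} = \frac{L + d}{-1 + d}$
$p{\left(Z,H \right)} = -4 + 4 H$
$\left(\left(- 3 j{\left(1,-4 \right)} + p{\left(4,-1 \right)}\right) + 36\right)^{2} = \left(\left(- 3 \frac{1 - 4}{-1 - 4} + \left(-4 + 4 \left(-1\right)\right)\right) + 36\right)^{2} = \left(\left(- 3 \frac{1}{-5} \left(-3\right) - 8\right) + 36\right)^{2} = \left(\left(- 3 \left(\left(- \frac{1}{5}\right) \left(-3\right)\right) - 8\right) + 36\right)^{2} = \left(\left(\left(-3\right) \frac{3}{5} - 8\right) + 36\right)^{2} = \left(\left(- \frac{9}{5} - 8\right) + 36\right)^{2} = \left(- \frac{49}{5} + 36\right)^{2} = \left(\frac{131}{5}\right)^{2} = \frac{17161}{25}$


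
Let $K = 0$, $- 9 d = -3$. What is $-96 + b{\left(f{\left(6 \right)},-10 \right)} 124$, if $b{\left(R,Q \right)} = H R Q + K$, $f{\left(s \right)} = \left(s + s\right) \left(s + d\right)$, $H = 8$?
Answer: $-754016$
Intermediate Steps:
$d = \frac{1}{3}$ ($d = \left(- \frac{1}{9}\right) \left(-3\right) = \frac{1}{3} \approx 0.33333$)
$f{\left(s \right)} = 2 s \left(\frac{1}{3} + s\right)$ ($f{\left(s \right)} = \left(s + s\right) \left(s + \frac{1}{3}\right) = 2 s \left(\frac{1}{3} + s\right)$)
$b{\left(R,Q \right)} = 8 Q R$ ($b{\left(R,Q \right)} = 8 R Q + 0 = 8 Q R + 0 = 8 Q R$)
$-96 + b{\left(f{\left(6 \right)},-10 \right)} 124 = -96 + 8 \left(-10\right) \frac{2}{3} \cdot 6 \left(1 + 3 \cdot 6\right) 124 = -96 + 8 \left(-10\right) \frac{2}{3} \cdot 6 \left(1 + 18\right) 124 = -96 + 8 \left(-10\right) \frac{2}{3} \cdot 6 \cdot 19 \cdot 124 = -96 + 8 \left(-10\right) 76 \cdot 124 = -96 - 753920 = -754016$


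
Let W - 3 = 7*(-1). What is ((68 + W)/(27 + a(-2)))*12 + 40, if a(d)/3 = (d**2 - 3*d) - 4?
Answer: 856/15 ≈ 57.067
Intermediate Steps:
W = -4 (W = 3 + 7*(-1) = 3 - 7 = -4)
a(d) = -12 - 9*d + 3*d**2 (a(d) = 3*((d**2 - 3*d) - 4) = 3*(-4 + d**2 - 3*d) = -12 - 9*d + 3*d**2)
((68 + W)/(27 + a(-2)))*12 + 40 = ((68 - 4)/(27 + (-12 - 9*(-2) + 3*(-2)**2)))*12 + 40 = (64/(27 + (-12 + 18 + 3*4)))*12 + 40 = (64/(27 + (-12 + 18 + 12)))*12 + 40 = (64/(27 + 18))*12 + 40 = (64/45)*12 + 40 = 256/15 + 40 = 856/15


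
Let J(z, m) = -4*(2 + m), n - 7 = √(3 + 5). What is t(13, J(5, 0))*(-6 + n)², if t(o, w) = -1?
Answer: -9 - 4*√2 ≈ -14.657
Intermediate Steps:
n = 7 + 2*√2 (n = 7 + √(3 + 5) = 7 + √8 = 7 + 2*√2 ≈ 9.8284)
J(z, m) = -8 - 4*m
t(13, J(5, 0))*(-6 + n)² = -(-6 + (7 + 2*√2))² = -(1 + 2*√2)²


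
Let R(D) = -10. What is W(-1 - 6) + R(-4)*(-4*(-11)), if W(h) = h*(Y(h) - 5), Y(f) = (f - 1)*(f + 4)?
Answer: -573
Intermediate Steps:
Y(f) = (-1 + f)*(4 + f)
W(h) = h*(-9 + h² + 3*h) (W(h) = h*((-4 + h² + 3*h) - 5) = h*(-9 + h² + 3*h))
W(-1 - 6) + R(-4)*(-4*(-11)) = (-1 - 6)*(-9 + (-1 - 6)² + 3*(-1 - 6)) - (-40)*(-11) = -7*(-9 + (-7)² + 3*(-7)) - 10*44 = -7*(-9 + 49 - 21) - 440 = -7*19 - 440 = -133 - 440 = -573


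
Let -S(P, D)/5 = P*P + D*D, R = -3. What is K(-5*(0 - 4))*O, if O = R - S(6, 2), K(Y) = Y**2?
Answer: 78800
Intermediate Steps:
S(P, D) = -5*D**2 - 5*P**2 (S(P, D) = -5*(P*P + D*D) = -5*(P**2 + D**2) = -5*(D**2 + P**2) = -5*D**2 - 5*P**2)
O = 197 (O = -3 - (-5*2**2 - 5*6**2) = -3 - (-5*4 - 5*36) = -3 - (-20 - 180) = -3 - 1*(-200) = -3 + 200 = 197)
K(-5*(0 - 4))*O = (-5*(0 - 4))**2*197 = (-5*(-4))**2*197 = 20**2*197 = 400*197 = 78800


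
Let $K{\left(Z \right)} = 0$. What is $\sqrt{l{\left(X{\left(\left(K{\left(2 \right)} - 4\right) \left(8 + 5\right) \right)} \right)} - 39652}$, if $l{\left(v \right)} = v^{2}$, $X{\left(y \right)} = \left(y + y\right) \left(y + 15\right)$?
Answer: $6 \sqrt{410207} \approx 3842.8$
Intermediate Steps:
$X{\left(y \right)} = 2 y \left(15 + y\right)$
$\sqrt{l{\left(X{\left(\left(K{\left(2 \right)} - 4\right) \left(8 + 5\right) \right)} \right)} - 39652} = \sqrt{\left(2 \left(0 - 4\right) \left(8 + 5\right) \left(15 + \left(0 - 4\right) \left(8 + 5\right)\right)\right)^{2} - 39652} = \sqrt{\left(2 \left(\left(-4\right) 13\right) \left(15 - 52\right)\right)^{2} - 39652} = \sqrt{\left(2 \left(-52\right) \left(15 - 52\right)\right)^{2} - 39652} = \sqrt{\left(2 \left(-52\right) \left(-37\right)\right)^{2} - 39652} = \sqrt{3848^{2} - 39652} = \sqrt{14807104 - 39652} = \sqrt{14767452} = 6 \sqrt{410207}$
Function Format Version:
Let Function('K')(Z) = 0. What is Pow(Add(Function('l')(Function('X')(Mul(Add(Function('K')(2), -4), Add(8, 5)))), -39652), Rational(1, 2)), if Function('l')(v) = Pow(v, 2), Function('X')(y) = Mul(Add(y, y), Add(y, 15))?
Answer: Mul(6, Pow(410207, Rational(1, 2))) ≈ 3842.8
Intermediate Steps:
Function('X')(y) = Mul(2, y, Add(15, y)) (Function('X')(y) = Mul(Mul(2, y), Add(15, y)) = Mul(2, y, Add(15, y)))
Pow(Add(Function('l')(Function('X')(Mul(Add(Function('K')(2), -4), Add(8, 5)))), -39652), Rational(1, 2)) = Pow(Add(Pow(Mul(2, Mul(Add(0, -4), Add(8, 5)), Add(15, Mul(Add(0, -4), Add(8, 5)))), 2), -39652), Rational(1, 2)) = Pow(Add(Pow(Mul(2, Mul(-4, 13), Add(15, Mul(-4, 13))), 2), -39652), Rational(1, 2)) = Pow(Add(Pow(Mul(2, -52, Add(15, -52)), 2), -39652), Rational(1, 2)) = Pow(Add(Pow(Mul(2, -52, -37), 2), -39652), Rational(1, 2)) = Pow(Add(Pow(3848, 2), -39652), Rational(1, 2)) = Pow(Add(14807104, -39652), Rational(1, 2)) = Pow(14767452, Rational(1, 2)) = Mul(6, Pow(410207, Rational(1, 2)))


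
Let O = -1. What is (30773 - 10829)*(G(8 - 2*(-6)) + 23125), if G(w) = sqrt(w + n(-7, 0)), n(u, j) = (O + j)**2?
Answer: 461205000 + 19944*sqrt(21) ≈ 4.6130e+8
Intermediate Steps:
n(u, j) = (-1 + j)**2
G(w) = sqrt(1 + w) (G(w) = sqrt(w + (-1 + 0)**2) = sqrt(w + (-1)**2) = sqrt(w + 1) = sqrt(1 + w))
(30773 - 10829)*(G(8 - 2*(-6)) + 23125) = (30773 - 10829)*(sqrt(1 + (8 - 2*(-6))) + 23125) = 19944*(sqrt(1 + (8 + 12)) + 23125) = 19944*(sqrt(1 + 20) + 23125) = 19944*(sqrt(21) + 23125) = 19944*(23125 + sqrt(21)) = 461205000 + 19944*sqrt(21)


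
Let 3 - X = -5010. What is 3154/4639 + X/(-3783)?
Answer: -3774575/5849779 ≈ -0.64525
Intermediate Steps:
X = 5013 (X = 3 - 1*(-5010) = 3 + 5010 = 5013)
3154/4639 + X/(-3783) = 3154/4639 + 5013/(-3783) = 3154*(1/4639) + 5013*(-1/3783) = 3154/4639 - 1671/1261 = -3774575/5849779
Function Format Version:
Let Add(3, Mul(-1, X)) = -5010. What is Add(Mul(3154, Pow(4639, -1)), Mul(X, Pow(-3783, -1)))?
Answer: Rational(-3774575, 5849779) ≈ -0.64525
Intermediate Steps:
X = 5013 (X = Add(3, Mul(-1, -5010)) = Add(3, 5010) = 5013)
Add(Mul(3154, Pow(4639, -1)), Mul(X, Pow(-3783, -1))) = Add(Mul(3154, Pow(4639, -1)), Mul(5013, Pow(-3783, -1))) = Add(Mul(3154, Rational(1, 4639)), Mul(5013, Rational(-1, 3783))) = Add(Rational(3154, 4639), Rational(-1671, 1261)) = Rational(-3774575, 5849779)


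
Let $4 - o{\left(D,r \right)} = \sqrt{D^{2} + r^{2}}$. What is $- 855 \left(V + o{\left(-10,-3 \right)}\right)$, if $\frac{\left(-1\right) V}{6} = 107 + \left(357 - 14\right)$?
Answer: $2305080 + 855 \sqrt{109} \approx 2.314 \cdot 10^{6}$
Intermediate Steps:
$o{\left(D,r \right)} = 4 - \sqrt{D^{2} + r^{2}}$
$V = -2700$ ($V = - 6 \left(107 + \left(357 - 14\right)\right) = - 6 \left(107 + 343\right) = \left(-6\right) 450 = -2700$)
$- 855 \left(V + o{\left(-10,-3 \right)}\right) = - 855 \left(-2700 + \left(4 - \sqrt{\left(-10\right)^{2} + \left(-3\right)^{2}}\right)\right) = - 855 \left(-2700 + \left(4 - \sqrt{100 + 9}\right)\right) = - 855 \left(-2700 + \left(4 - \sqrt{109}\right)\right) = - 855 \left(-2696 - \sqrt{109}\right) = 2305080 + 855 \sqrt{109}$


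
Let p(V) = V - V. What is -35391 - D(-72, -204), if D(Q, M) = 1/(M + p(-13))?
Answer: -7219763/204 ≈ -35391.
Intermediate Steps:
p(V) = 0
D(Q, M) = 1/M (D(Q, M) = 1/(M + 0) = 1/M)
-35391 - D(-72, -204) = -35391 - 1/(-204) = -35391 - 1*(-1/204) = -35391 + 1/204 = -7219763/204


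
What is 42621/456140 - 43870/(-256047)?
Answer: 30923840987/116793278580 ≈ 0.26477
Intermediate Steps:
42621/456140 - 43870/(-256047) = 42621*(1/456140) - 43870*(-1/256047) = 42621/456140 + 43870/256047 = 30923840987/116793278580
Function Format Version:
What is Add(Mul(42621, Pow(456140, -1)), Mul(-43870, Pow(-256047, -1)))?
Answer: Rational(30923840987, 116793278580) ≈ 0.26477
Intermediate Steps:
Add(Mul(42621, Pow(456140, -1)), Mul(-43870, Pow(-256047, -1))) = Add(Mul(42621, Rational(1, 456140)), Mul(-43870, Rational(-1, 256047))) = Add(Rational(42621, 456140), Rational(43870, 256047)) = Rational(30923840987, 116793278580)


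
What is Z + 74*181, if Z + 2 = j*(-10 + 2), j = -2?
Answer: 13408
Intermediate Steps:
Z = 14 (Z = -2 - 2*(-10 + 2) = -2 - 2*(-8) = -2 + 16 = 14)
Z + 74*181 = 14 + 74*181 = 14 + 13394 = 13408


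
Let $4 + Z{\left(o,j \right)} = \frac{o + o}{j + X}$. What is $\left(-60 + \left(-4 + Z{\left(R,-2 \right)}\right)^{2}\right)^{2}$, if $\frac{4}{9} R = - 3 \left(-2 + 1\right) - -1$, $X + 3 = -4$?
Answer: $1600$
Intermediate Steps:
$X = -7$ ($X = -3 - 4 = -7$)
$R = 9$ ($R = \frac{9 \left(- 3 \left(-2 + 1\right) - -1\right)}{4} = \frac{9 \left(\left(-3\right) \left(-1\right) + 1\right)}{4} = \frac{9 \left(3 + 1\right)}{4} = \frac{9}{4} \cdot 4 = 9$)
$Z{\left(o,j \right)} = -4 + \frac{2 o}{-7 + j}$ ($Z{\left(o,j \right)} = -4 + \frac{o + o}{j - 7} = -4 + \frac{2 o}{-7 + j}$)
$\left(-60 + \left(-4 + Z{\left(R,-2 \right)}\right)^{2}\right)^{2} = \left(-60 + \left(-4 + \frac{2 \left(14 + 9 - -4\right)}{-7 - 2}\right)^{2}\right)^{2} = \left(-60 + \left(-4 + \frac{2 \left(14 + 9 + 4\right)}{-9}\right)^{2}\right)^{2} = \left(-60 + \left(-4 + 2 \left(- \frac{1}{9}\right) 27\right)^{2}\right)^{2} = \left(-60 + \left(-4 - 6\right)^{2}\right)^{2} = \left(-60 + \left(-10\right)^{2}\right)^{2} = \left(-60 + 100\right)^{2} = 40^{2} = 1600$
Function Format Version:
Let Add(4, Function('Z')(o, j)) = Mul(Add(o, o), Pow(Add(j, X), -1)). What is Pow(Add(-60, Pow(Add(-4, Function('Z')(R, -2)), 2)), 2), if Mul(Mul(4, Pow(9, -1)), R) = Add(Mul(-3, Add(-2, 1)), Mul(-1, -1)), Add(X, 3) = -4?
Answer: 1600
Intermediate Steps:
X = -7 (X = Add(-3, -4) = -7)
R = 9 (R = Mul(Rational(9, 4), Add(Mul(-3, Add(-2, 1)), Mul(-1, -1))) = Mul(Rational(9, 4), Add(Mul(-3, -1), 1)) = Mul(Rational(9, 4), Add(3, 1)) = Mul(Rational(9, 4), 4) = 9)
Function('Z')(o, j) = Add(-4, Mul(2, o, Pow(Add(-7, j), -1))) (Function('Z')(o, j) = Add(-4, Mul(Add(o, o), Pow(Add(j, -7), -1))) = Add(-4, Mul(Mul(2, o), Pow(Add(-7, j), -1))) = Add(-4, Mul(2, o, Pow(Add(-7, j), -1))))
Pow(Add(-60, Pow(Add(-4, Function('Z')(R, -2)), 2)), 2) = Pow(Add(-60, Pow(Add(-4, Mul(2, Pow(Add(-7, -2), -1), Add(14, 9, Mul(-2, -2)))), 2)), 2) = Pow(Add(-60, Pow(Add(-4, Mul(2, Pow(-9, -1), Add(14, 9, 4))), 2)), 2) = Pow(Add(-60, Pow(Add(-4, Mul(2, Rational(-1, 9), 27)), 2)), 2) = Pow(Add(-60, Pow(Add(-4, -6), 2)), 2) = Pow(Add(-60, Pow(-10, 2)), 2) = Pow(Add(-60, 100), 2) = Pow(40, 2) = 1600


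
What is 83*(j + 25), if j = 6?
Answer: 2573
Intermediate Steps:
83*(j + 25) = 83*(6 + 25) = 83*31 = 2573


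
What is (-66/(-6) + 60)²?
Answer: 5041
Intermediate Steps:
(-66/(-6) + 60)² = (-66*(-⅙) + 60)² = (11 + 60)² = 71² = 5041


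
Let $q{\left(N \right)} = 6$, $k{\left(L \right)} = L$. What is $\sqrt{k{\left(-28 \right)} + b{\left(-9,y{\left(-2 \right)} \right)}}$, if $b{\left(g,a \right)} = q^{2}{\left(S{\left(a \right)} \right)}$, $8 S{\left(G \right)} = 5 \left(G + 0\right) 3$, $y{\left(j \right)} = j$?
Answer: $2 \sqrt{2} \approx 2.8284$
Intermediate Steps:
$S{\left(G \right)} = \frac{15 G}{8}$ ($S{\left(G \right)} = \frac{5 \left(G + 0\right) 3}{8} = \frac{5 G 3}{8} = \frac{15 G}{8}$)
$b{\left(g,a \right)} = 36$ ($b{\left(g,a \right)} = 6^{2} = 36$)
$\sqrt{k{\left(-28 \right)} + b{\left(-9,y{\left(-2 \right)} \right)}} = \sqrt{-28 + 36} = \sqrt{8} = 2 \sqrt{2}$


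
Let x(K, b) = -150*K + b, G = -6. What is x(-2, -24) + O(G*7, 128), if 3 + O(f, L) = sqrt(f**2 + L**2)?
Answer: 273 + 2*sqrt(4537) ≈ 407.71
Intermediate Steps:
x(K, b) = b - 150*K
O(f, L) = -3 + sqrt(L**2 + f**2) (O(f, L) = -3 + sqrt(f**2 + L**2) = -3 + sqrt(L**2 + f**2))
x(-2, -24) + O(G*7, 128) = (-24 - 150*(-2)) + (-3 + sqrt(128**2 + (-6*7)**2)) = (-24 + 300) + (-3 + sqrt(16384 + (-42)**2)) = 276 + (-3 + sqrt(16384 + 1764)) = 276 + (-3 + sqrt(18148)) = 276 + (-3 + 2*sqrt(4537)) = 273 + 2*sqrt(4537)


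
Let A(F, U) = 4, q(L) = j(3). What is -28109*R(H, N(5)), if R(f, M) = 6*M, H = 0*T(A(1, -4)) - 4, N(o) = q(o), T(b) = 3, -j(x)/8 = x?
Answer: 4047696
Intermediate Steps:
j(x) = -8*x
q(L) = -24 (q(L) = -8*3 = -24)
N(o) = -24
H = -4 (H = 0*3 - 4 = 0 - 4 = -4)
-28109*R(H, N(5)) = -168654*(-24) = -28109*(-144) = 4047696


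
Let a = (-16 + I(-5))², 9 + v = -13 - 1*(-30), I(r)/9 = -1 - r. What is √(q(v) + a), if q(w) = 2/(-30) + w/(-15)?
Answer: √9985/5 ≈ 19.985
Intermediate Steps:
I(r) = -9 - 9*r (I(r) = 9*(-1 - r) = -9 - 9*r)
v = 8 (v = -9 + (-13 - 1*(-30)) = -9 + (-13 + 30) = -9 + 17 = 8)
q(w) = -1/15 - w/15 (q(w) = 2*(-1/30) + w*(-1/15) = -1/15 - w/15)
a = 400 (a = (-16 + (-9 - 9*(-5)))² = (-16 + (-9 + 45))² = (-16 + 36)² = 20² = 400)
√(q(v) + a) = √((-1/15 - 1/15*8) + 400) = √((-1/15 - 8/15) + 400) = √(-⅗ + 400) = √(1997/5) = √9985/5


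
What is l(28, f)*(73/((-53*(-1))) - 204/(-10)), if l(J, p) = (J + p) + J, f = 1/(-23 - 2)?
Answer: 8073629/6625 ≈ 1218.7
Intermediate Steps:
f = -1/25 (f = 1/(-25) = -1/25 ≈ -0.040000)
l(J, p) = p + 2*J
l(28, f)*(73/((-53*(-1))) - 204/(-10)) = (-1/25 + 2*28)*(73/((-53*(-1))) - 204/(-10)) = (-1/25 + 56)*(73/53 - 204*(-⅒)) = 1399*(73*(1/53) + 102/5)/25 = 1399*(73/53 + 102/5)/25 = (1399/25)*(5771/265) = 8073629/6625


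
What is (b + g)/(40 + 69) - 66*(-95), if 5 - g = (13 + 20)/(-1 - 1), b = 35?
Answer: 1366973/218 ≈ 6270.5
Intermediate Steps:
g = 43/2 (g = 5 - (13 + 20)/(-1 - 1) = 5 - 33/(-2) = 5 - 33*(-1)/2 = 5 - 1*(-33/2) = 5 + 33/2 = 43/2 ≈ 21.500)
(b + g)/(40 + 69) - 66*(-95) = (35 + 43/2)/(40 + 69) - 66*(-95) = (113/2)/109 + 6270 = (113/2)*(1/109) + 6270 = 113/218 + 6270 = 1366973/218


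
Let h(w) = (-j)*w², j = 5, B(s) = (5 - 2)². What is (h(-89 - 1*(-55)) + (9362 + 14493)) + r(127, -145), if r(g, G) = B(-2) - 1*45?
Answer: 18039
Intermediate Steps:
B(s) = 9 (B(s) = 3² = 9)
r(g, G) = -36 (r(g, G) = 9 - 1*45 = 9 - 45 = -36)
h(w) = -5*w² (h(w) = (-1*5)*w² = -5*w²)
(h(-89 - 1*(-55)) + (9362 + 14493)) + r(127, -145) = (-5*(-89 - 1*(-55))² + (9362 + 14493)) - 36 = (-5*(-89 + 55)² + 23855) - 36 = (-5*(-34)² + 23855) - 36 = (-5*1156 + 23855) - 36 = (-5780 + 23855) - 36 = 18075 - 36 = 18039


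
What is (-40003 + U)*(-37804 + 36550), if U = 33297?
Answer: 8409324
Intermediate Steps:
(-40003 + U)*(-37804 + 36550) = (-40003 + 33297)*(-37804 + 36550) = -6706*(-1254) = 8409324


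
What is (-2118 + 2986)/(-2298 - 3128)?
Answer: -434/2713 ≈ -0.15997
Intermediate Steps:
(-2118 + 2986)/(-2298 - 3128) = 868/(-5426) = 868*(-1/5426) = -434/2713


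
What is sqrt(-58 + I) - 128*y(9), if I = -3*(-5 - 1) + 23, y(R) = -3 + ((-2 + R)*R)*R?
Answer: -72192 + I*sqrt(17) ≈ -72192.0 + 4.1231*I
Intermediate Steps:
y(R) = -3 + R**2*(-2 + R) (y(R) = -3 + (R*(-2 + R))*R = -3 + R**2*(-2 + R))
I = 41 (I = -3*(-6) + 23 = 18 + 23 = 41)
sqrt(-58 + I) - 128*y(9) = sqrt(-58 + 41) - 128*(-3 + 9**3 - 2*9**2) = sqrt(-17) - 128*(-3 + 729 - 2*81) = I*sqrt(17) - 128*(-3 + 729 - 162) = I*sqrt(17) - 128*564 = I*sqrt(17) - 72192 = -72192 + I*sqrt(17)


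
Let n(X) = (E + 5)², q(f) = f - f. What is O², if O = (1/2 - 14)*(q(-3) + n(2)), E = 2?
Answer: 1750329/4 ≈ 4.3758e+5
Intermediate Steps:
q(f) = 0
n(X) = 49 (n(X) = (2 + 5)² = 7² = 49)
O = -1323/2 (O = (1/2 - 14)*(0 + 49) = (½ - 14)*49 = -27/2*49 = -1323/2 ≈ -661.50)
O² = (-1323/2)² = 1750329/4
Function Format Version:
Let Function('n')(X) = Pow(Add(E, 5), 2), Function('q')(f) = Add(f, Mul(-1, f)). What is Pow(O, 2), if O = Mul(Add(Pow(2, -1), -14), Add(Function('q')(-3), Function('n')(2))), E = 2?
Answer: Rational(1750329, 4) ≈ 4.3758e+5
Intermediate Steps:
Function('q')(f) = 0
Function('n')(X) = 49 (Function('n')(X) = Pow(Add(2, 5), 2) = Pow(7, 2) = 49)
O = Rational(-1323, 2) (O = Mul(Add(Pow(2, -1), -14), Add(0, 49)) = Mul(Add(Rational(1, 2), -14), 49) = Mul(Rational(-27, 2), 49) = Rational(-1323, 2) ≈ -661.50)
Pow(O, 2) = Pow(Rational(-1323, 2), 2) = Rational(1750329, 4)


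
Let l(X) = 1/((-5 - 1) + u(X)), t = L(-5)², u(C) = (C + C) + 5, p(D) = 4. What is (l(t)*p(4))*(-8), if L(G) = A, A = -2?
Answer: -32/7 ≈ -4.5714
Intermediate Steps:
L(G) = -2
u(C) = 5 + 2*C (u(C) = 2*C + 5 = 5 + 2*C)
t = 4 (t = (-2)² = 4)
l(X) = 1/(-1 + 2*X) (l(X) = 1/((-5 - 1) + (5 + 2*X)) = 1/(-6 + (5 + 2*X)) = 1/(-1 + 2*X))
(l(t)*p(4))*(-8) = (4/(-1 + 2*4))*(-8) = (4/(-1 + 8))*(-8) = (4/7)*(-8) = -32/7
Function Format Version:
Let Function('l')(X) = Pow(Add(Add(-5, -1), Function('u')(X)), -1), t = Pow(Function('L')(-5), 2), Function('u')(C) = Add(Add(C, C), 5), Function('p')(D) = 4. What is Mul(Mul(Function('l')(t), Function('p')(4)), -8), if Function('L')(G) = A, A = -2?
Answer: Rational(-32, 7) ≈ -4.5714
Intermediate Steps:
Function('L')(G) = -2
Function('u')(C) = Add(5, Mul(2, C)) (Function('u')(C) = Add(Mul(2, C), 5) = Add(5, Mul(2, C)))
t = 4 (t = Pow(-2, 2) = 4)
Function('l')(X) = Pow(Add(-1, Mul(2, X)), -1) (Function('l')(X) = Pow(Add(Add(-5, -1), Add(5, Mul(2, X))), -1) = Pow(Add(-6, Add(5, Mul(2, X))), -1) = Pow(Add(-1, Mul(2, X)), -1))
Mul(Mul(Function('l')(t), Function('p')(4)), -8) = Mul(Mul(Pow(Add(-1, Mul(2, 4)), -1), 4), -8) = Mul(Mul(Pow(Add(-1, 8), -1), 4), -8) = Mul(Mul(Pow(7, -1), 4), -8) = Mul(Mul(Rational(1, 7), 4), -8) = Mul(Rational(4, 7), -8) = Rational(-32, 7)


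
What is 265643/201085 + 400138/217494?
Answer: 69118754186/21867390495 ≈ 3.1608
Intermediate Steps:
265643/201085 + 400138/217494 = 265643*(1/201085) + 400138*(1/217494) = 265643/201085 + 200069/108747 = 69118754186/21867390495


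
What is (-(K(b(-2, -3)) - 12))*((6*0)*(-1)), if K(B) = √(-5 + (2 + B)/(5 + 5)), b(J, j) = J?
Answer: 0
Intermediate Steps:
K(B) = √(-24/5 + B/10) (K(B) = √(-5 + (2 + B)/10) = √(-5 + (2 + B)*(⅒)) = √(-5 + (⅕ + B/10)) = √(-24/5 + B/10))
(-(K(b(-2, -3)) - 12))*((6*0)*(-1)) = (-(√(-480 + 10*(-2))/10 - 12))*((6*0)*(-1)) = (-(√(-480 - 20)/10 - 12))*(0*(-1)) = -(√(-500)/10 - 12)*0 = -((10*I*√5)/10 - 12)*0 = -(I*√5 - 12)*0 = -(-12 + I*√5)*0 = (12 - I*√5)*0 = 0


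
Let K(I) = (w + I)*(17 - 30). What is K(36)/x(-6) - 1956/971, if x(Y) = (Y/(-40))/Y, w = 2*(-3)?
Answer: 15145644/971 ≈ 15598.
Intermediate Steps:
w = -6
x(Y) = -1/40 (x(Y) = (Y*(-1/40))/Y = (-Y/40)/Y = -1/40)
K(I) = 78 - 13*I (K(I) = (-6 + I)*(17 - 30) = (-6 + I)*(-13) = 78 - 13*I)
K(36)/x(-6) - 1956/971 = (78 - 13*36)/(-1/40) - 1956/971 = (78 - 468)*(-40) - 1956*1/971 = -390*(-40) - 1956/971 = 15600 - 1956/971 = 15145644/971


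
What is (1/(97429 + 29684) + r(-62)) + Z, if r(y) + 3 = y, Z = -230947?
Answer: -29364628355/127113 ≈ -2.3101e+5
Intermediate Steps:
r(y) = -3 + y
(1/(97429 + 29684) + r(-62)) + Z = (1/(97429 + 29684) + (-3 - 62)) - 230947 = (1/127113 - 65) - 230947 = -8262344/127113 - 230947 = -29364628355/127113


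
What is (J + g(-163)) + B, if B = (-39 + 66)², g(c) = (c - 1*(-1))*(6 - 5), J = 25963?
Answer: 26530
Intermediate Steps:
g(c) = 1 + c (g(c) = (c + 1)*1 = (1 + c)*1 = 1 + c)
B = 729 (B = 27² = 729)
(J + g(-163)) + B = (25963 + (1 - 163)) + 729 = (25963 - 162) + 729 = 25801 + 729 = 26530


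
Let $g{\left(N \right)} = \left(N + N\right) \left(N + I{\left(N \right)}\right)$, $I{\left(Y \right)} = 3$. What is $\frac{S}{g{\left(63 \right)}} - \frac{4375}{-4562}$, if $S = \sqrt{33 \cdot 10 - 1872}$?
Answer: $\frac{4375}{4562} + \frac{i \sqrt{1542}}{8316} \approx 0.95901 + 0.004722 i$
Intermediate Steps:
$S = i \sqrt{1542}$ ($S = \sqrt{330 - 1872} = \sqrt{-1542} = i \sqrt{1542} \approx 39.268 i$)
$g{\left(N \right)} = 2 N \left(3 + N\right)$ ($g{\left(N \right)} = \left(N + N\right) \left(N + 3\right) = 2 N \left(3 + N\right)$)
$\frac{S}{g{\left(63 \right)}} - \frac{4375}{-4562} = \frac{i \sqrt{1542}}{2 \cdot 63 \left(3 + 63\right)} - \frac{4375}{-4562} = \frac{i \sqrt{1542}}{2 \cdot 63 \cdot 66} - - \frac{4375}{4562} = \frac{i \sqrt{1542}}{8316} + \frac{4375}{4562} = \frac{4375}{4562} + \frac{i \sqrt{1542}}{8316}$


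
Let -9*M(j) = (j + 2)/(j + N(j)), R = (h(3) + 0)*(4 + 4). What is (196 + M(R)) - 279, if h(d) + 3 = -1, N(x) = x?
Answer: -7973/96 ≈ -83.052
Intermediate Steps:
h(d) = -4 (h(d) = -3 - 1 = -4)
R = -32 (R = (-4 + 0)*(4 + 4) = -4*8 = -32)
M(j) = -(2 + j)/(18*j) (M(j) = -(j + 2)/(9*(j + j)) = -(2 + j)/(9*(2*j)) = -(2 + j)*1/(2*j)/9 = -(2 + j)/(18*j))
(196 + M(R)) - 279 = (196 + (1/18)*(-2 - 1*(-32))/(-32)) - 279 = (196 + (1/18)*(-1/32)*(-2 + 32)) - 279 = (196 + (1/18)*(-1/32)*30) - 279 = (196 - 5/96) - 279 = 18811/96 - 279 = -7973/96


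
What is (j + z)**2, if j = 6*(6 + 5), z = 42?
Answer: 11664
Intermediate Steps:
j = 66 (j = 6*11 = 66)
(j + z)**2 = (66 + 42)**2 = 108**2 = 11664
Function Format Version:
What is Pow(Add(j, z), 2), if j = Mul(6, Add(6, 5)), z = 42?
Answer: 11664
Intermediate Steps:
j = 66 (j = Mul(6, 11) = 66)
Pow(Add(j, z), 2) = Pow(Add(66, 42), 2) = Pow(108, 2) = 11664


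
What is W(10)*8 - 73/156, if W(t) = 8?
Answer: 9911/156 ≈ 63.532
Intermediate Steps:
W(10)*8 - 73/156 = 8*8 - 73/156 = 64 - 73*1/156 = 64 - 73/156 = 9911/156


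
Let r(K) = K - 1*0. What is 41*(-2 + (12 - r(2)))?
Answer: 328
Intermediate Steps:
r(K) = K (r(K) = K + 0 = K)
41*(-2 + (12 - r(2))) = 41*(-2 + (12 - 1*2)) = 41*(-2 + (12 - 2)) = 41*(-2 + 10) = 41*8 = 328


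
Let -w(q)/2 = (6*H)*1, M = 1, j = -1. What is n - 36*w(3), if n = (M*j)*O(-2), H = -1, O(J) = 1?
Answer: -433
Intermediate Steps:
w(q) = 12 (w(q) = -2*6*(-1) = -(-12) = -2*(-6) = 12)
n = -1 (n = (1*(-1))*1 = -1*1 = -1)
n - 36*w(3) = -1 - 36*12 = -1 - 432 = -433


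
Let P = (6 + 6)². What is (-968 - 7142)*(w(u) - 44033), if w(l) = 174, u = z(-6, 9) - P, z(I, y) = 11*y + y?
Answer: 355696490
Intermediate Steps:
z(I, y) = 12*y
P = 144 (P = 12² = 144)
u = -36 (u = 12*9 - 1*144 = 108 - 144 = -36)
(-968 - 7142)*(w(u) - 44033) = (-968 - 7142)*(174 - 44033) = -8110*(-43859) = 355696490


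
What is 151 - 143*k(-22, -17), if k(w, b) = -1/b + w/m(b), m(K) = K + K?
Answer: 851/17 ≈ 50.059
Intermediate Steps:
m(K) = 2*K
k(w, b) = -1/b + w/(2*b) (k(w, b) = -1/b + w/((2*b)) = -1/b + w*(1/(2*b)) = -1/b + w/(2*b))
151 - 143*k(-22, -17) = 151 - 143*(-2 - 22)/(2*(-17)) = 151 - 143*(-1)*(-24)/(2*17) = 151 - 143*12/17 = 151 - 1716/17 = 851/17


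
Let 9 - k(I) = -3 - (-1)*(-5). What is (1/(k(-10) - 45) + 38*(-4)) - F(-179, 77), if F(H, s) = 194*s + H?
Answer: -417509/28 ≈ -14911.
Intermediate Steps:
k(I) = 17 (k(I) = 9 - (-3 - (-1)*(-5)) = 9 - (-3 - 1*5) = 9 - (-3 - 5) = 9 - 1*(-8) = 9 + 8 = 17)
F(H, s) = H + 194*s
(1/(k(-10) - 45) + 38*(-4)) - F(-179, 77) = (1/(17 - 45) + 38*(-4)) - (-179 + 194*77) = (1/(-28) - 152) - (-179 + 14938) = (-1/28 - 152) - 1*14759 = -4257/28 - 14759 = -417509/28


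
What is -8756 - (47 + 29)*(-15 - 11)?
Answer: -6780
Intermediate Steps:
-8756 - (47 + 29)*(-15 - 11) = -8756 - 76*(-26) = -8756 - 1*(-1976) = -8756 + 1976 = -6780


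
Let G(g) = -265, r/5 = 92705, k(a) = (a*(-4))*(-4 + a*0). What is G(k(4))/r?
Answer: -53/92705 ≈ -0.00057171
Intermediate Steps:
k(a) = 16*a (k(a) = (-4*a)*(-4 + 0) = -4*a*(-4) = 16*a)
r = 463525 (r = 5*92705 = 463525)
G(k(4))/r = -265/463525 = -265*1/463525 = -53/92705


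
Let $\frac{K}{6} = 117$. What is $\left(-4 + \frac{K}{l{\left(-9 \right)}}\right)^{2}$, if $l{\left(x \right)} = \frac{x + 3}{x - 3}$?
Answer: $1960000$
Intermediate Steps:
$K = 702$ ($K = 6 \cdot 117 = 702$)
$l{\left(x \right)} = \frac{3 + x}{-3 + x}$
$\left(-4 + \frac{K}{l{\left(-9 \right)}}\right)^{2} = \left(-4 + \frac{702}{\frac{1}{-3 - 9} \left(3 - 9\right)}\right)^{2} = \left(-4 + \frac{702}{\frac{1}{-12} \left(-6\right)}\right)^{2} = \left(-4 + \frac{702}{\left(- \frac{1}{12}\right) \left(-6\right)}\right)^{2} = \left(-4 + 702 \frac{1}{\frac{1}{2}}\right)^{2} = \left(-4 + 702 \cdot 2\right)^{2} = \left(-4 + 1404\right)^{2} = 1400^{2} = 1960000$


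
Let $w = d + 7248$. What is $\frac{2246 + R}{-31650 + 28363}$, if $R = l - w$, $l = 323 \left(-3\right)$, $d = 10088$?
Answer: $\frac{16059}{3287} \approx 4.8856$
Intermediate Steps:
$w = 17336$ ($w = 10088 + 7248 = 17336$)
$l = -969$
$R = -18305$ ($R = -969 - 17336 = -18305$)
$\frac{2246 + R}{-31650 + 28363} = \frac{2246 - 18305}{-31650 + 28363} = - \frac{16059}{-3287} = \left(-16059\right) \left(- \frac{1}{3287}\right) = \frac{16059}{3287}$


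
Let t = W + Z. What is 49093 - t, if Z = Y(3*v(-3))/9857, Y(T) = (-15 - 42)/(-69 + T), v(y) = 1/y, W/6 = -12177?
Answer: 84285728393/689990 ≈ 1.2216e+5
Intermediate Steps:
W = -73062 (W = 6*(-12177) = -73062)
Y(T) = -57/(-69 + T)
Z = 57/689990 (Z = -57/(-69 + 3/(-3))/9857 = -57/(-69 + 3*(-1/3))*(1/9857) = -57/(-69 - 1)*(1/9857) = -57/(-70)*(1/9857) = -57*(-1/70)*(1/9857) = (57/70)*(1/9857) = 57/689990 ≈ 8.2610e-5)
t = -50412049323/689990 (t = -73062 + 57/689990 = -50412049323/689990 ≈ -73062.)
49093 - t = 49093 - 1*(-50412049323/689990) = 49093 + 50412049323/689990 = 84285728393/689990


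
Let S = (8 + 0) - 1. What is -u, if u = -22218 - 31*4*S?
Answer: 23086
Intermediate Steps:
S = 7 (S = 8 - 1 = 7)
u = -23086 (u = -22218 - 31*4*7 = -22218 - 124*7 = -22218 - 1*868 = -22218 - 868 = -23086)
-u = -1*(-23086) = 23086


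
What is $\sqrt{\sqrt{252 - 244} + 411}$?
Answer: $\sqrt{411 + 2 \sqrt{2}} \approx 20.343$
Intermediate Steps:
$\sqrt{\sqrt{252 - 244} + 411} = \sqrt{\sqrt{8} + 411} = \sqrt{2 \sqrt{2} + 411} = \sqrt{411 + 2 \sqrt{2}}$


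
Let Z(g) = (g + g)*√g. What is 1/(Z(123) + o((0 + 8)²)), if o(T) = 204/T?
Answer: -272/635175069 + 20992*√123/635175069 ≈ 0.00036610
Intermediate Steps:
Z(g) = 2*g^(3/2) (Z(g) = (2*g)*√g = 2*g^(3/2))
1/(Z(123) + o((0 + 8)²)) = 1/(2*123^(3/2) + 204/((0 + 8)²)) = 1/(2*(123*√123) + 204/(8²)) = 1/(246*√123 + 204/64) = 1/(246*√123 + 204*(1/64)) = 1/(246*√123 + 51/16) = 1/(51/16 + 246*√123)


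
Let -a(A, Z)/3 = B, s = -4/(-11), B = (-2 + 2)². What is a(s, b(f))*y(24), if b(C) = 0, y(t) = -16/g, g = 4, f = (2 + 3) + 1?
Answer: 0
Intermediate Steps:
f = 6 (f = 5 + 1 = 6)
y(t) = -4 (y(t) = -16/4 = -16*¼ = -4)
B = 0 (B = 0² = 0)
s = 4/11 (s = -4*(-1/11) = 4/11 ≈ 0.36364)
a(A, Z) = 0 (a(A, Z) = -3*0 = 0)
a(s, b(f))*y(24) = 0*(-4) = 0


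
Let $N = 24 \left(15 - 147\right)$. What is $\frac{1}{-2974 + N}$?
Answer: $- \frac{1}{6142} \approx -0.00016281$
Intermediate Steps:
$N = -3168$ ($N = 24 \left(-132\right) = -3168$)
$\frac{1}{-2974 + N} = \frac{1}{-2974 - 3168} = \frac{1}{-6142} = - \frac{1}{6142}$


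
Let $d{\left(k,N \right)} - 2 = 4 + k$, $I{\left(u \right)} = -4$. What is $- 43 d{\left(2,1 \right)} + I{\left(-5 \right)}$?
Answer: $-348$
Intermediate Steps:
$d{\left(k,N \right)} = 6 + k$ ($d{\left(k,N \right)} = 2 + \left(4 + k\right) = 6 + k$)
$- 43 d{\left(2,1 \right)} + I{\left(-5 \right)} = - 43 \left(6 + 2\right) - 4 = \left(-43\right) 8 - 4 = -344 - 4 = -348$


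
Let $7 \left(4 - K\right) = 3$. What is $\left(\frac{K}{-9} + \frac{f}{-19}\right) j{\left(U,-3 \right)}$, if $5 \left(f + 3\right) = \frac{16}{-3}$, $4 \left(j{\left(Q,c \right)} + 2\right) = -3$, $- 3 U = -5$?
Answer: $\frac{6017}{11970} \approx 0.50267$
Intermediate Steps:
$U = \frac{5}{3}$ ($U = \left(- \frac{1}{3}\right) \left(-5\right) = \frac{5}{3} \approx 1.6667$)
$K = \frac{25}{7}$ ($K = 4 - \frac{3}{7} = \frac{25}{7} \approx 3.5714$)
$j{\left(Q,c \right)} = - \frac{11}{4}$ ($j{\left(Q,c \right)} = -2 + \frac{1}{4} \left(-3\right) = -2 - \frac{3}{4} = - \frac{11}{4}$)
$f = - \frac{61}{15}$ ($f = -3 + \frac{16 \frac{1}{-3}}{5} = -3 + \frac{16 \left(- \frac{1}{3}\right)}{5} = -3 + \frac{1}{5} \left(- \frac{16}{3}\right) = -3 - \frac{16}{15} = - \frac{61}{15} \approx -4.0667$)
$\left(\frac{K}{-9} + \frac{f}{-19}\right) j{\left(U,-3 \right)} = \left(\frac{25}{7 \left(-9\right)} - \frac{61}{15 \left(-19\right)}\right) \left(- \frac{11}{4}\right) = \left(\frac{25}{7} \left(- \frac{1}{9}\right) - - \frac{61}{285}\right) \left(- \frac{11}{4}\right) = \left(- \frac{25}{63} + \frac{61}{285}\right) \left(- \frac{11}{4}\right) = \left(- \frac{1094}{5985}\right) \left(- \frac{11}{4}\right) = \frac{6017}{11970}$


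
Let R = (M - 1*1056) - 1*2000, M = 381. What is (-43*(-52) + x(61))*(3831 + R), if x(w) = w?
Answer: 2655332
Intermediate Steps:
R = -2675 (R = (381 - 1*1056) - 1*2000 = (381 - 1056) - 2000 = -675 - 2000 = -2675)
(-43*(-52) + x(61))*(3831 + R) = (-43*(-52) + 61)*(3831 - 2675) = (2236 + 61)*1156 = 2297*1156 = 2655332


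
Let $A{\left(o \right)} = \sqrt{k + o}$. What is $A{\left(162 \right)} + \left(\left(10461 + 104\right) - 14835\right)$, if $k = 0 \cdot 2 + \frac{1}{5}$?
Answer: $-4270 + \frac{\sqrt{4055}}{5} \approx -4257.3$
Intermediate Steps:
$k = \frac{1}{5}$ ($k = 0 + \frac{1}{5} = \frac{1}{5} \approx 0.2$)
$A{\left(o \right)} = \sqrt{\frac{1}{5} + o}$
$A{\left(162 \right)} + \left(\left(10461 + 104\right) - 14835\right) = \frac{\sqrt{5 + 25 \cdot 162}}{5} + \left(\left(10461 + 104\right) - 14835\right) = \frac{\sqrt{5 + 4050}}{5} + \left(10565 - 14835\right) = \frac{\sqrt{4055}}{5} - 4270 = -4270 + \frac{\sqrt{4055}}{5}$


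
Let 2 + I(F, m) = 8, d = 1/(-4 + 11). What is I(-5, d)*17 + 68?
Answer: 170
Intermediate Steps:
d = ⅐ (d = 1/7 = ⅐ ≈ 0.14286)
I(F, m) = 6 (I(F, m) = -2 + 8 = 6)
I(-5, d)*17 + 68 = 6*17 + 68 = 102 + 68 = 170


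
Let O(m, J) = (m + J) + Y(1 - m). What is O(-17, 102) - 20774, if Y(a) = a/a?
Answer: -20688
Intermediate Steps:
Y(a) = 1
O(m, J) = 1 + J + m (O(m, J) = (m + J) + 1 = (J + m) + 1 = 1 + J + m)
O(-17, 102) - 20774 = (1 + 102 - 17) - 20774 = 86 - 20774 = -20688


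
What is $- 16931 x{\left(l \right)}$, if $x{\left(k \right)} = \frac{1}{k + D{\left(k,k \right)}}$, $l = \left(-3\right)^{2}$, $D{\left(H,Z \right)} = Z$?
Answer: $- \frac{16931}{18} \approx -940.61$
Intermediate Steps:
$l = 9$
$x{\left(k \right)} = \frac{1}{2 k}$ ($x{\left(k \right)} = \frac{1}{k + k} = \frac{1}{2 k}$)
$- 16931 x{\left(l \right)} = - 16931 \frac{1}{2 \cdot 9} = - 16931 \cdot \frac{1}{2} \cdot \frac{1}{9} = \left(-16931\right) \frac{1}{18} = - \frac{16931}{18}$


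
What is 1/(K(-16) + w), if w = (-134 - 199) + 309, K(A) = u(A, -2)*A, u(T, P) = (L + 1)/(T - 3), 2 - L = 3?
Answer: -1/24 ≈ -0.041667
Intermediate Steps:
L = -1 (L = 2 - 1*3 = 2 - 3 = -1)
u(T, P) = 0 (u(T, P) = (-1 + 1)/(T - 3) = 0/(-3 + T) = 0)
K(A) = 0 (K(A) = 0*A = 0)
w = -24 (w = -333 + 309 = -24)
1/(K(-16) + w) = 1/(0 - 24) = 1/(-24) = -1/24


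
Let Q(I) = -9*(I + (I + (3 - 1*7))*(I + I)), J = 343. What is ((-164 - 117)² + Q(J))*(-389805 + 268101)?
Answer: 245490598848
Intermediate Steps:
Q(I) = -9*I - 18*I*(-4 + I) (Q(I) = -9*(I + (I + (3 - 7))*(2*I)) = -9*(I + (I - 4)*(2*I)) = -9*(I + (-4 + I)*(2*I)) = -9*(I + 2*I*(-4 + I)) = -9*I - 18*I*(-4 + I))
((-164 - 117)² + Q(J))*(-389805 + 268101) = ((-164 - 117)² + 9*343*(7 - 2*343))*(-389805 + 268101) = ((-281)² + 9*343*(7 - 686))*(-121704) = (78961 + 9*343*(-679))*(-121704) = (78961 - 2096073)*(-121704) = -2017112*(-121704) = 245490598848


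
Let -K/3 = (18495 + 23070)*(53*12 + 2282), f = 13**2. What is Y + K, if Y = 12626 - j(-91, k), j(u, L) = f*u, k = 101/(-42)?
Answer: -363832005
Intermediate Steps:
f = 169
k = -101/42 (k = 101*(-1/42) = -101/42 ≈ -2.4048)
j(u, L) = 169*u
Y = 28005 (Y = 12626 - 169*(-91) = 12626 - 1*(-15379) = 12626 + 15379 = 28005)
K = -363860010 (K = -3*(18495 + 23070)*(53*12 + 2282) = -124695*(636 + 2282) = -124695*2918 = -3*121286670 = -363860010)
Y + K = 28005 - 363860010 = -363832005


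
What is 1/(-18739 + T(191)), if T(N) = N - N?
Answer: -1/18739 ≈ -5.3365e-5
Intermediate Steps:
T(N) = 0
1/(-18739 + T(191)) = 1/(-18739 + 0) = 1/(-18739) = -1/18739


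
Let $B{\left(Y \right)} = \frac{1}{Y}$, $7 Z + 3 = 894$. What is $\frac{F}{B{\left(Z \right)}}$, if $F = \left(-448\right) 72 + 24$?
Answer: $- \frac{28718712}{7} \approx -4.1027 \cdot 10^{6}$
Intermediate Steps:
$F = -32232$ ($F = -32256 + 24 = -32232$)
$Z = \frac{891}{7}$ ($Z = - \frac{3}{7} + \frac{1}{7} \cdot 894 = - \frac{3}{7} + \frac{894}{7} = \frac{891}{7} \approx 127.29$)
$\frac{F}{B{\left(Z \right)}} = - \frac{32232}{\frac{1}{\frac{891}{7}}} = - \frac{32232}{\frac{7}{891}} = \left(-32232\right) \frac{891}{7} = - \frac{28718712}{7}$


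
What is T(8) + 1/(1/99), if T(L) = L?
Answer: 107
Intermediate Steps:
T(8) + 1/(1/99) = 8 + 1/(1/99) = 8 + 99 = 107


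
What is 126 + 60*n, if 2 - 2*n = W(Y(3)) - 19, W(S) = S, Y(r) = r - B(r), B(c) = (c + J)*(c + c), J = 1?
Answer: 1386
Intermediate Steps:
B(c) = 2*c*(1 + c) (B(c) = (c + 1)*(c + c) = (1 + c)*(2*c) = 2*c*(1 + c))
Y(r) = r - 2*r*(1 + r)
n = 21 (n = 1 - (3*(-1 - 2*3) - 19)/2 = 1 - (3*(-1 - 6) - 19)/2 = 1 - (3*(-7) - 19)/2 = 1 - (-21 - 19)/2 = 1 - ½*(-40) = 1 + 20 = 21)
126 + 60*n = 126 + 60*21 = 126 + 1260 = 1386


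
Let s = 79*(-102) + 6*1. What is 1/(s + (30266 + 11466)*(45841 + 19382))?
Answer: 1/2721878184 ≈ 3.6739e-10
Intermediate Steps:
s = -8052 (s = -8058 + 6 = -8052)
1/(s + (30266 + 11466)*(45841 + 19382)) = 1/(-8052 + (30266 + 11466)*(45841 + 19382)) = 1/(-8052 + 41732*65223) = 1/(-8052 + 2721886236) = 1/2721878184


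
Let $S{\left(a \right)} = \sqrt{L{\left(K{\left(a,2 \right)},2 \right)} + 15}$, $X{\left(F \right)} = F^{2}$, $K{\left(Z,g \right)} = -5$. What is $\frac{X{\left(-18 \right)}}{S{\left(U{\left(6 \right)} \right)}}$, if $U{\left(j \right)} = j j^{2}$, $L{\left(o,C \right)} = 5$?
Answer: $\frac{162 \sqrt{5}}{5} \approx 72.449$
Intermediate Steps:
$U{\left(j \right)} = j^{3}$
$S{\left(a \right)} = 2 \sqrt{5}$ ($S{\left(a \right)} = \sqrt{5 + 15} = \sqrt{20} = 2 \sqrt{5}$)
$\frac{X{\left(-18 \right)}}{S{\left(U{\left(6 \right)} \right)}} = \frac{\left(-18\right)^{2}}{2 \sqrt{5}} = 324 \frac{\sqrt{5}}{10} = \frac{162 \sqrt{5}}{5}$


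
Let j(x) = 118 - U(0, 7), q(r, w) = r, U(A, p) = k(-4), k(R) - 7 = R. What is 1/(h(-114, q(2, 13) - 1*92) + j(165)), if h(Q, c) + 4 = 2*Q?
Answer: -1/117 ≈ -0.0085470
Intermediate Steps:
k(R) = 7 + R
U(A, p) = 3 (U(A, p) = 7 - 4 = 3)
h(Q, c) = -4 + 2*Q
j(x) = 115 (j(x) = 118 - 1*3 = 118 - 3 = 115)
1/(h(-114, q(2, 13) - 1*92) + j(165)) = 1/((-4 + 2*(-114)) + 115) = 1/((-4 - 228) + 115) = 1/(-232 + 115) = 1/(-117) = -1/117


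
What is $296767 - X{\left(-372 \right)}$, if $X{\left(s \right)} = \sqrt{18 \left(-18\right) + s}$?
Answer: $296767 - 2 i \sqrt{174} \approx 2.9677 \cdot 10^{5} - 26.382 i$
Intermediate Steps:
$X{\left(s \right)} = \sqrt{-324 + s}$
$296767 - X{\left(-372 \right)} = 296767 - \sqrt{-324 - 372} = 296767 - \sqrt{-696} = 296767 - 2 i \sqrt{174}$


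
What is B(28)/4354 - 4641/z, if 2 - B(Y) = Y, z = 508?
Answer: -10110061/1105916 ≈ -9.1418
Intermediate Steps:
B(Y) = 2 - Y
B(28)/4354 - 4641/z = (2 - 1*28)/4354 - 4641/508 = (2 - 28)*(1/4354) - 4641*1/508 = -26*1/4354 - 4641/508 = -13/2177 - 4641/508 = -10110061/1105916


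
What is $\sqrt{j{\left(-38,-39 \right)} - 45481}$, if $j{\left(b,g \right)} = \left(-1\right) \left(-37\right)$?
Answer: $2 i \sqrt{11361} \approx 213.18 i$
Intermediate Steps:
$j{\left(b,g \right)} = 37$
$\sqrt{j{\left(-38,-39 \right)} - 45481} = \sqrt{37 - 45481} = \sqrt{-45444} = 2 i \sqrt{11361}$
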